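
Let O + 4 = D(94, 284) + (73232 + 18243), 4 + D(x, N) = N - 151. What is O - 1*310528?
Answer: -218928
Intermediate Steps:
D(x, N) = -155 + N (D(x, N) = -4 + (N - 151) = -4 + (-151 + N) = -155 + N)
O = 91600 (O = -4 + ((-155 + 284) + (73232 + 18243)) = -4 + (129 + 91475) = -4 + 91604 = 91600)
O - 1*310528 = 91600 - 1*310528 = 91600 - 310528 = -218928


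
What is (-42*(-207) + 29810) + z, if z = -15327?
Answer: 23177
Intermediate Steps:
(-42*(-207) + 29810) + z = (-42*(-207) + 29810) - 15327 = (8694 + 29810) - 15327 = 38504 - 15327 = 23177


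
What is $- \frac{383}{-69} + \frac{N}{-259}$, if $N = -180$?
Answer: $\frac{111617}{17871} \approx 6.2457$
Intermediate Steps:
$- \frac{383}{-69} + \frac{N}{-259} = - \frac{383}{-69} - \frac{180}{-259} = \left(-383\right) \left(- \frac{1}{69}\right) - - \frac{180}{259} = \frac{383}{69} + \frac{180}{259} = \frac{111617}{17871}$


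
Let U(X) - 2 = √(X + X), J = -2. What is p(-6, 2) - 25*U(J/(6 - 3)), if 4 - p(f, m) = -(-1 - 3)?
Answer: -50 - 50*I*√3/3 ≈ -50.0 - 28.868*I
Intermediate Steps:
p(f, m) = 0 (p(f, m) = 4 - (-1)*(-1 - 3) = 4 - (-1)*(-4) = 4 - 1*4 = 4 - 4 = 0)
U(X) = 2 + √2*√X (U(X) = 2 + √(X + X) = 2 + √(2*X) = 2 + √2*√X)
p(-6, 2) - 25*U(J/(6 - 3)) = 0 - 25*(2 + √2*√(-2/(6 - 3))) = 0 - 25*(2 + √2*√(-2/3)) = 0 - 25*(2 + √2*√((⅓)*(-2))) = 0 - 25*(2 + √2*√(-⅔)) = 0 - 25*(2 + √2*(I*√6/3)) = 0 - 25*(2 + 2*I*√3/3) = 0 + (-50 - 50*I*√3/3) = -50 - 50*I*√3/3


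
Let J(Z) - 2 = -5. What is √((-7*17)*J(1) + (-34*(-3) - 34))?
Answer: 5*√17 ≈ 20.616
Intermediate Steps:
J(Z) = -3 (J(Z) = 2 - 5 = -3)
√((-7*17)*J(1) + (-34*(-3) - 34)) = √(-7*17*(-3) + (-34*(-3) - 34)) = √(-119*(-3) + (102 - 34)) = √(357 + 68) = √425 = 5*√17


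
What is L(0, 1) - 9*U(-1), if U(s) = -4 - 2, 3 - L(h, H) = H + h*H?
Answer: 56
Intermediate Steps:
L(h, H) = 3 - H - H*h (L(h, H) = 3 - (H + h*H) = 3 - (H + H*h) = 3 + (-H - H*h) = 3 - H - H*h)
U(s) = -6
L(0, 1) - 9*U(-1) = (3 - 1*1 - 1*1*0) - 9*(-6) = (3 - 1 + 0) + 54 = 2 + 54 = 56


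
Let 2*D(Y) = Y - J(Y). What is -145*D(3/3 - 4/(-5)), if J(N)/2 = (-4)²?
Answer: 4379/2 ≈ 2189.5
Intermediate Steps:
J(N) = 32 (J(N) = 2*(-4)² = 2*16 = 32)
D(Y) = -16 + Y/2 (D(Y) = (Y - 1*32)/2 = (Y - 32)/2 = (-32 + Y)/2 = -16 + Y/2)
-145*D(3/3 - 4/(-5)) = -145*(-16 + (3/3 - 4/(-5))/2) = -145*(-16 + (3*(⅓) - 4*(-⅕))/2) = -145*(-16 + (1 + ⅘)/2) = -145*(-16 + (½)*(9/5)) = -145*(-16 + 9/10) = -145*(-151/10) = 4379/2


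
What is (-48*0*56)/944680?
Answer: 0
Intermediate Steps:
(-48*0*56)/944680 = (0*56)*(1/944680) = 0*(1/944680) = 0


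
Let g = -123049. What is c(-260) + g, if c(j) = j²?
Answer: -55449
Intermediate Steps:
c(-260) + g = (-260)² - 123049 = 67600 - 123049 = -55449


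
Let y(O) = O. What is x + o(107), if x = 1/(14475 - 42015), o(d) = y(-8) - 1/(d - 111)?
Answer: -53359/6885 ≈ -7.7500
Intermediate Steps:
o(d) = -8 - 1/(-111 + d) (o(d) = -8 - 1/(d - 111) = -8 - 1/(-111 + d))
x = -1/27540 (x = 1/(-27540) = -1/27540 ≈ -3.6311e-5)
x + o(107) = -1/27540 + (887 - 8*107)/(-111 + 107) = -1/27540 + (887 - 856)/(-4) = -1/27540 - ¼*31 = -1/27540 - 31/4 = -53359/6885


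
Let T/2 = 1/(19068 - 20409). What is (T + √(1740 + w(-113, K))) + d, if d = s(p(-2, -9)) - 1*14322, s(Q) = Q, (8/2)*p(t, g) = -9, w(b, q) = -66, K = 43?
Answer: -76835285/5364 + 3*√186 ≈ -14283.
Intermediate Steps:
p(t, g) = -9/4 (p(t, g) = (¼)*(-9) = -9/4)
d = -57297/4 (d = -9/4 - 1*14322 = -9/4 - 14322 = -57297/4 ≈ -14324.)
T = -2/1341 (T = 2/(19068 - 20409) = 2/(-1341) = 2*(-1/1341) = -2/1341 ≈ -0.0014914)
(T + √(1740 + w(-113, K))) + d = (-2/1341 + √(1740 - 66)) - 57297/4 = (-2/1341 + √1674) - 57297/4 = (-2/1341 + 3*√186) - 57297/4 = -76835285/5364 + 3*√186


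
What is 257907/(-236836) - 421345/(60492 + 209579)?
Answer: -169442865817/63962535356 ≈ -2.6491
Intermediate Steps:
257907/(-236836) - 421345/(60492 + 209579) = 257907*(-1/236836) - 421345/270071 = -257907/236836 - 421345*1/270071 = -257907/236836 - 421345/270071 = -169442865817/63962535356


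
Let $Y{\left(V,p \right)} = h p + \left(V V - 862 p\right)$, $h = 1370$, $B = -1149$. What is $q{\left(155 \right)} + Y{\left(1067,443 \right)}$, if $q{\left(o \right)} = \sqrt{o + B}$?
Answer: $1363533 + i \sqrt{994} \approx 1.3635 \cdot 10^{6} + 31.528 i$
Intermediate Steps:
$Y{\left(V,p \right)} = V^{2} + 508 p$ ($Y{\left(V,p \right)} = 1370 p + \left(V V - 862 p\right) = 1370 p + \left(V^{2} - 862 p\right) = V^{2} + 508 p$)
$q{\left(o \right)} = \sqrt{-1149 + o}$ ($q{\left(o \right)} = \sqrt{o - 1149} = \sqrt{-1149 + o}$)
$q{\left(155 \right)} + Y{\left(1067,443 \right)} = \sqrt{-1149 + 155} + \left(1067^{2} + 508 \cdot 443\right) = \sqrt{-994} + \left(1138489 + 225044\right) = i \sqrt{994} + 1363533 = 1363533 + i \sqrt{994}$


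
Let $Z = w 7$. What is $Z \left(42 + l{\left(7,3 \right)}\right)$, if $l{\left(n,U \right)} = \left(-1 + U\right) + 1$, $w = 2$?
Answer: $630$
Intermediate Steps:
$l{\left(n,U \right)} = U$
$Z = 14$ ($Z = 2 \cdot 7 = 14$)
$Z \left(42 + l{\left(7,3 \right)}\right) = 14 \left(42 + 3\right) = 14 \cdot 45 = 630$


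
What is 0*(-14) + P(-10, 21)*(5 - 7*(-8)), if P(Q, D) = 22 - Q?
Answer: 1952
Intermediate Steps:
0*(-14) + P(-10, 21)*(5 - 7*(-8)) = 0*(-14) + (22 - 1*(-10))*(5 - 7*(-8)) = 0 + (22 + 10)*(5 + 56) = 0 + 32*61 = 0 + 1952 = 1952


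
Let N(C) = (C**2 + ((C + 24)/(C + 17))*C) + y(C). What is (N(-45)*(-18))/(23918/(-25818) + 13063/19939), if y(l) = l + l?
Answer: 17617233153195/139640468 ≈ 1.2616e+5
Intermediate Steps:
y(l) = 2*l
N(C) = C**2 + 2*C + C*(24 + C)/(17 + C) (N(C) = (C**2 + ((C + 24)/(C + 17))*C) + 2*C = (C**2 + ((24 + C)/(17 + C))*C) + 2*C = (C**2 + C*(24 + C)/(17 + C)) + 2*C = C**2 + 2*C + C*(24 + C)/(17 + C))
(N(-45)*(-18))/(23918/(-25818) + 13063/19939) = (-45*(58 + (-45)**2 + 20*(-45))/(17 - 45)*(-18))/(23918/(-25818) + 13063/19939) = (-45*(58 + 2025 - 900)/(-28)*(-18))/(23918*(-1/25818) + 13063*(1/19939)) = (-45*(-1/28)*1183*(-18))/(-11959/12909 + 13063/19939) = ((7605/4)*(-18))/(-69820234/257392551) = -68445/2*(-257392551/69820234) = 17617233153195/139640468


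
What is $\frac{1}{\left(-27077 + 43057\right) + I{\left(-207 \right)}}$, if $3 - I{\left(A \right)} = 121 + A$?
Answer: $\frac{1}{16069} \approx 6.2232 \cdot 10^{-5}$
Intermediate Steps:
$I{\left(A \right)} = -118 - A$ ($I{\left(A \right)} = 3 - \left(121 + A\right) = -118 - A$)
$\frac{1}{\left(-27077 + 43057\right) + I{\left(-207 \right)}} = \frac{1}{\left(-27077 + 43057\right) - -89} = \frac{1}{15980 + \left(-118 + 207\right)} = \frac{1}{15980 + 89} = \frac{1}{16069}$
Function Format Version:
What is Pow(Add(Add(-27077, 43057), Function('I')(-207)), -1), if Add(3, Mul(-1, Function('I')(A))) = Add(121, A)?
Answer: Rational(1, 16069) ≈ 6.2232e-5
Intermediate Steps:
Function('I')(A) = Add(-118, Mul(-1, A)) (Function('I')(A) = Add(3, Mul(-1, Add(121, A))) = Add(3, Add(-121, Mul(-1, A))) = Add(-118, Mul(-1, A)))
Pow(Add(Add(-27077, 43057), Function('I')(-207)), -1) = Pow(Add(Add(-27077, 43057), Add(-118, Mul(-1, -207))), -1) = Pow(Add(15980, Add(-118, 207)), -1) = Pow(Add(15980, 89), -1) = Pow(16069, -1) = Rational(1, 16069)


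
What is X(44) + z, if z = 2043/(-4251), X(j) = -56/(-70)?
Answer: 2263/7085 ≈ 0.31941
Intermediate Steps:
X(j) = 4/5 (X(j) = -56*(-1/70) = 4/5)
z = -681/1417 (z = 2043*(-1/4251) = -681/1417 ≈ -0.48059)
X(44) + z = 4/5 - 681/1417 = 2263/7085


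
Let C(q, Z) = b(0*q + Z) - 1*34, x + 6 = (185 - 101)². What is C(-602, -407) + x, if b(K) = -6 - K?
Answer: 7417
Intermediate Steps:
x = 7050 (x = -6 + (185 - 101)² = -6 + 84² = -6 + 7056 = 7050)
C(q, Z) = -40 - Z (C(q, Z) = (-6 - (0*q + Z)) - 1*34 = (-6 - (0 + Z)) - 34 = (-6 - Z) - 34 = -40 - Z)
C(-602, -407) + x = (-40 - 1*(-407)) + 7050 = (-40 + 407) + 7050 = 367 + 7050 = 7417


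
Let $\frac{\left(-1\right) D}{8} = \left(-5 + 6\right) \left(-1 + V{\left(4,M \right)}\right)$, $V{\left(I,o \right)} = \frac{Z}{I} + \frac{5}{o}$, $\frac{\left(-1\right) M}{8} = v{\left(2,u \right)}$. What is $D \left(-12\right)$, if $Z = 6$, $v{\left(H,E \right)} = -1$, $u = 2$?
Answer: $108$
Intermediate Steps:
$M = 8$ ($M = \left(-8\right) \left(-1\right) = 8$)
$V{\left(I,o \right)} = \frac{5}{o} + \frac{6}{I}$ ($V{\left(I,o \right)} = \frac{6}{I} + \frac{5}{o} = \frac{5}{o} + \frac{6}{I}$)
$D = -9$ ($D = - 8 \left(-5 + 6\right) \left(-1 + \left(\frac{5}{8} + \frac{6}{4}\right)\right) = - 8 \cdot 1 \left(-1 + \left(5 \cdot \frac{1}{8} + 6 \cdot \frac{1}{4}\right)\right) = - 8 \cdot 1 \left(-1 + \left(\frac{5}{8} + \frac{3}{2}\right)\right) = - 8 \cdot 1 \left(-1 + \frac{17}{8}\right) = - 8 \cdot 1 \cdot \frac{9}{8} = \left(-8\right) \frac{9}{8} = -9$)
$D \left(-12\right) = \left(-9\right) \left(-12\right) = 108$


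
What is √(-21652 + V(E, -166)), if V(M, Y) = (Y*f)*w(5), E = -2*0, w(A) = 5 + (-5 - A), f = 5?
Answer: I*√17502 ≈ 132.3*I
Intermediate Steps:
w(A) = -A
E = 0
V(M, Y) = -25*Y (V(M, Y) = (Y*5)*(-1*5) = (5*Y)*(-5) = -25*Y)
√(-21652 + V(E, -166)) = √(-21652 - 25*(-166)) = √(-21652 + 4150) = √(-17502) = I*√17502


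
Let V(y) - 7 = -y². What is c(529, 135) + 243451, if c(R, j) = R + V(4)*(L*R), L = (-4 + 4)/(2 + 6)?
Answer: 243980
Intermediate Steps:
L = 0 (L = 0/8 = 0*(⅛) = 0)
V(y) = 7 - y²
c(R, j) = R (c(R, j) = R + (7 - 1*4²)*(0*R) = R + (7 - 1*16)*0 = R + (7 - 16)*0 = R - 9*0 = R + 0 = R)
c(529, 135) + 243451 = 529 + 243451 = 243980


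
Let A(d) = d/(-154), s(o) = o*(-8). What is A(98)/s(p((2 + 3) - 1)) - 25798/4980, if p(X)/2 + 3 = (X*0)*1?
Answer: -379339/73040 ≈ -5.1936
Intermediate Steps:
p(X) = -6 (p(X) = -6 + 2*((X*0)*1) = -6 + 2*(0*1) = -6 + 2*0 = -6 + 0 = -6)
s(o) = -8*o
A(d) = -d/154 (A(d) = d*(-1/154) = -d/154)
A(98)/s(p((2 + 3) - 1)) - 25798/4980 = (-1/154*98)/((-8*(-6))) - 25798/4980 = -7/11/48 - 25798*1/4980 = -7/11*1/48 - 12899/2490 = -7/528 - 12899/2490 = -379339/73040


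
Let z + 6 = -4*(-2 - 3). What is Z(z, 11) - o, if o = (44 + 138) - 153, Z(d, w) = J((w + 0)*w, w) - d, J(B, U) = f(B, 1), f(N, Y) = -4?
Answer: -47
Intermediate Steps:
J(B, U) = -4
z = 14 (z = -6 - 4*(-2 - 3) = -6 - 4*(-5) = -6 + 20 = 14)
Z(d, w) = -4 - d
o = 29 (o = 182 - 153 = 29)
Z(z, 11) - o = (-4 - 1*14) - 1*29 = (-4 - 14) - 29 = -18 - 29 = -47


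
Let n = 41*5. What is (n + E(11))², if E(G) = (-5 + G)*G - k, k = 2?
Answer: 72361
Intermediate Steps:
n = 205
E(G) = -2 + G*(-5 + G) (E(G) = (-5 + G)*G - 1*2 = G*(-5 + G) - 2 = -2 + G*(-5 + G))
(n + E(11))² = (205 + (-2 + 11² - 5*11))² = (205 + (-2 + 121 - 55))² = (205 + 64)² = 269² = 72361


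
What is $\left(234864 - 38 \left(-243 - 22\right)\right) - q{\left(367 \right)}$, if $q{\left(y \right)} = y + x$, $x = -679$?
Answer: $245246$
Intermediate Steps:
$q{\left(y \right)} = -679 + y$ ($q{\left(y \right)} = y - 679 = -679 + y$)
$\left(234864 - 38 \left(-243 - 22\right)\right) - q{\left(367 \right)} = \left(234864 - 38 \left(-243 - 22\right)\right) - \left(-679 + 367\right) = \left(234864 - -10070\right) - -312 = \left(234864 + 10070\right) + 312 = 244934 + 312 = 245246$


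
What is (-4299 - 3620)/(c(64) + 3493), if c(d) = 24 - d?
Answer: -7919/3453 ≈ -2.2934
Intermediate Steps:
(-4299 - 3620)/(c(64) + 3493) = (-4299 - 3620)/((24 - 1*64) + 3493) = -7919/((24 - 64) + 3493) = -7919/(-40 + 3493) = -7919/3453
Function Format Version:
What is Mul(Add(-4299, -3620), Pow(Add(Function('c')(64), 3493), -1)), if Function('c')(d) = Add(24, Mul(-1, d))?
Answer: Rational(-7919, 3453) ≈ -2.2934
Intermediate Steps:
Mul(Add(-4299, -3620), Pow(Add(Function('c')(64), 3493), -1)) = Mul(Add(-4299, -3620), Pow(Add(Add(24, Mul(-1, 64)), 3493), -1)) = Mul(-7919, Pow(Add(Add(24, -64), 3493), -1)) = Mul(-7919, Pow(Add(-40, 3493), -1)) = Mul(-7919, Pow(3453, -1)) = Mul(-7919, Rational(1, 3453)) = Rational(-7919, 3453)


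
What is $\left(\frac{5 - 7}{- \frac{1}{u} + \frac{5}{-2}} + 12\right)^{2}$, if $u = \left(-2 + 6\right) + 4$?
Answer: $\frac{71824}{441} \approx 162.87$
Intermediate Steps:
$u = 8$ ($u = 4 + 4 = 8$)
$\left(\frac{5 - 7}{- \frac{1}{u} + \frac{5}{-2}} + 12\right)^{2} = \left(\frac{5 - 7}{- \frac{1}{8} + \frac{5}{-2}} + 12\right)^{2} = \left(- \frac{2}{\left(-1\right) \frac{1}{8} + 5 \left(- \frac{1}{2}\right)} + 12\right)^{2} = \left(- \frac{2}{- \frac{1}{8} - \frac{5}{2}} + 12\right)^{2} = \left(- \frac{2}{- \frac{21}{8}} + 12\right)^{2} = \left(\left(-2\right) \left(- \frac{8}{21}\right) + 12\right)^{2} = \left(\frac{16}{21} + 12\right)^{2} = \left(\frac{268}{21}\right)^{2} = \frac{71824}{441}$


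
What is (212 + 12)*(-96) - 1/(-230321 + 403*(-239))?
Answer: -7024023551/326638 ≈ -21504.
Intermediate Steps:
(212 + 12)*(-96) - 1/(-230321 + 403*(-239)) = 224*(-96) - 1/(-230321 - 96317) = -21504 - 1/(-326638) = -21504 - 1*(-1/326638) = -21504 + 1/326638 = -7024023551/326638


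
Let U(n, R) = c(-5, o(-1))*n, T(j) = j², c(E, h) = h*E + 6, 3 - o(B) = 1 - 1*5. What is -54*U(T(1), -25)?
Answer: 1566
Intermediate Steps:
o(B) = 7 (o(B) = 3 - (1 - 1*5) = 3 - (1 - 5) = 3 - 1*(-4) = 3 + 4 = 7)
c(E, h) = 6 + E*h (c(E, h) = E*h + 6 = 6 + E*h)
U(n, R) = -29*n (U(n, R) = (6 - 5*7)*n = (6 - 35)*n = -29*n)
-54*U(T(1), -25) = -(-1566)*1² = -(-1566) = -54*(-29) = 1566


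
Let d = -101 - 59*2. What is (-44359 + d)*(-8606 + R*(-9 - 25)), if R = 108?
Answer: 547328684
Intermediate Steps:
d = -219 (d = -101 - 118 = -219)
(-44359 + d)*(-8606 + R*(-9 - 25)) = (-44359 - 219)*(-8606 + 108*(-9 - 25)) = -44578*(-8606 + 108*(-34)) = -44578*(-8606 - 3672) = -44578*(-12278) = 547328684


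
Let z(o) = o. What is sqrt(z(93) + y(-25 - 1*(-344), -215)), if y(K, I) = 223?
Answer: 2*sqrt(79) ≈ 17.776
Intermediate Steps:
sqrt(z(93) + y(-25 - 1*(-344), -215)) = sqrt(93 + 223) = sqrt(316) = 2*sqrt(79)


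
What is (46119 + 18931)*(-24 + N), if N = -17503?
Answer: -1140131350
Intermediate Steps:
(46119 + 18931)*(-24 + N) = (46119 + 18931)*(-24 - 17503) = 65050*(-17527) = -1140131350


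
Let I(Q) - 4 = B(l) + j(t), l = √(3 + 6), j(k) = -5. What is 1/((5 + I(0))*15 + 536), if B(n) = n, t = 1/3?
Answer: 1/641 ≈ 0.0015601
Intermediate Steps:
t = ⅓ ≈ 0.33333
l = 3 (l = √9 = 3)
I(Q) = 2 (I(Q) = 4 + (3 - 5) = 4 - 2 = 2)
1/((5 + I(0))*15 + 536) = 1/((5 + 2)*15 + 536) = 1/(7*15 + 536) = 1/(105 + 536) = 1/641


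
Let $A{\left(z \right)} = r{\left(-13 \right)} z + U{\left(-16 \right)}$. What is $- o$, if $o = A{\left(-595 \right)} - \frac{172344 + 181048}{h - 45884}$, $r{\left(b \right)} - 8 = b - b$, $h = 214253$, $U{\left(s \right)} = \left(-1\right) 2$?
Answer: $\frac{802126570}{168369} \approx 4764.1$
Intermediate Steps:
$U{\left(s \right)} = -2$
$r{\left(b \right)} = 8$ ($r{\left(b \right)} = 8 + \left(b - b\right) = 8 + 0 = 8$)
$A{\left(z \right)} = -2 + 8 z$ ($A{\left(z \right)} = 8 z - 2 = -2 + 8 z$)
$o = - \frac{802126570}{168369}$ ($o = \left(-2 + 8 \left(-595\right)\right) - \frac{172344 + 181048}{214253 - 45884} = \left(-2 - 4760\right) - \frac{353392}{168369} = -4762 - 353392 \cdot \frac{1}{168369} = -4762 - \frac{353392}{168369} = - \frac{802126570}{168369} \approx -4764.1$)
$- o = \left(-1\right) \left(- \frac{802126570}{168369}\right) = \frac{802126570}{168369}$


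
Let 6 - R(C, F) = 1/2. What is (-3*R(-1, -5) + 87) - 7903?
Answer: -15665/2 ≈ -7832.5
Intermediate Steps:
R(C, F) = 11/2 (R(C, F) = 6 - 1/2 = 6 - 1*½ = 6 - ½ = 11/2)
(-3*R(-1, -5) + 87) - 7903 = (-3*11/2 + 87) - 7903 = (-33/2 + 87) - 7903 = 141/2 - 7903 = -15665/2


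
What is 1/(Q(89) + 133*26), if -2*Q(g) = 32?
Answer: 1/3442 ≈ 0.00029053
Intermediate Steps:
Q(g) = -16 (Q(g) = -½*32 = -16)
1/(Q(89) + 133*26) = 1/(-16 + 133*26) = 1/(-16 + 3458) = 1/3442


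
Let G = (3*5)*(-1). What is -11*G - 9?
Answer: 156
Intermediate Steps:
G = -15 (G = 15*(-1) = -15)
-11*G - 9 = -11*(-15) - 9 = 165 - 9 = 156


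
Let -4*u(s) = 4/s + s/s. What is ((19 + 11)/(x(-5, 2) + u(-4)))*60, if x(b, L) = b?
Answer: -360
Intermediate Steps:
u(s) = -¼ - 1/s (u(s) = -(4/s + s/s)/4 = -(4/s + 1)/4 = -(1 + 4/s)/4 = -¼ - 1/s)
((19 + 11)/(x(-5, 2) + u(-4)))*60 = ((19 + 11)/(-5 + (¼)*(-4 - 1*(-4))/(-4)))*60 = (30/(-5 + (¼)*(-¼)*(-4 + 4)))*60 = (30/(-5 + (¼)*(-¼)*0))*60 = (30/(-5 + 0))*60 = (30/(-5))*60 = (30*(-⅕))*60 = -6*60 = -360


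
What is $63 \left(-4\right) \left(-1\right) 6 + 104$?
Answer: $1616$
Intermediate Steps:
$63 \left(-4\right) \left(-1\right) 6 + 104 = 63 \cdot 4 \cdot 6 + 104 = 63 \cdot 24 + 104 = 1512 + 104 = 1616$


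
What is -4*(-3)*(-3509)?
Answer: -42108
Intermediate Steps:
-4*(-3)*(-3509) = 12*(-3509) = -42108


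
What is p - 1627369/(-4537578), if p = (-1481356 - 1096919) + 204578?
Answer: -10770833658497/4537578 ≈ -2.3737e+6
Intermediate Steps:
p = -2373697 (p = -2578275 + 204578 = -2373697)
p - 1627369/(-4537578) = -2373697 - 1627369/(-4537578) = -2373697 - 1627369*(-1/4537578) = -2373697 + 1627369/4537578 = -10770833658497/4537578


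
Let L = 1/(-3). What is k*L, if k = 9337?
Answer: -9337/3 ≈ -3112.3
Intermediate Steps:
L = -1/3 ≈ -0.33333
k*L = 9337*(-1/3) = -9337/3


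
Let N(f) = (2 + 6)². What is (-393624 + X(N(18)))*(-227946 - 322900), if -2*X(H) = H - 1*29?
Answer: 216835845709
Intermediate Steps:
N(f) = 64 (N(f) = 8² = 64)
X(H) = 29/2 - H/2 (X(H) = -(H - 1*29)/2 = -(H - 29)/2 = -(-29 + H)/2 = 29/2 - H/2)
(-393624 + X(N(18)))*(-227946 - 322900) = (-393624 + (29/2 - ½*64))*(-227946 - 322900) = (-393624 + (29/2 - 32))*(-550846) = (-393624 - 35/2)*(-550846) = -787283/2*(-550846) = 216835845709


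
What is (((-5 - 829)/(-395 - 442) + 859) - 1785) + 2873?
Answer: 543491/279 ≈ 1948.0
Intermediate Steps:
(((-5 - 829)/(-395 - 442) + 859) - 1785) + 2873 = ((-834/(-837) + 859) - 1785) + 2873 = ((-834*(-1/837) + 859) - 1785) + 2873 = ((278/279 + 859) - 1785) + 2873 = (239939/279 - 1785) + 2873 = -258076/279 + 2873 = 543491/279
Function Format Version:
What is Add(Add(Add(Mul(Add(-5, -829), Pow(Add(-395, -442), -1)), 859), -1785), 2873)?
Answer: Rational(543491, 279) ≈ 1948.0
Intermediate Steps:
Add(Add(Add(Mul(Add(-5, -829), Pow(Add(-395, -442), -1)), 859), -1785), 2873) = Add(Add(Add(Mul(-834, Pow(-837, -1)), 859), -1785), 2873) = Add(Add(Add(Mul(-834, Rational(-1, 837)), 859), -1785), 2873) = Add(Add(Add(Rational(278, 279), 859), -1785), 2873) = Add(Add(Rational(239939, 279), -1785), 2873) = Add(Rational(-258076, 279), 2873) = Rational(543491, 279)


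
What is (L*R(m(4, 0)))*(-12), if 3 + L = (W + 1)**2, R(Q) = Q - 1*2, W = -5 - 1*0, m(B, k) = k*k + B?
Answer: -312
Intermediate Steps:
m(B, k) = B + k**2 (m(B, k) = k**2 + B = B + k**2)
W = -5 (W = -5 + 0 = -5)
R(Q) = -2 + Q (R(Q) = Q - 2 = -2 + Q)
L = 13 (L = -3 + (-5 + 1)**2 = -3 + (-4)**2 = -3 + 16 = 13)
(L*R(m(4, 0)))*(-12) = (13*(-2 + (4 + 0**2)))*(-12) = (13*(-2 + (4 + 0)))*(-12) = (13*(-2 + 4))*(-12) = (13*2)*(-12) = 26*(-12) = -312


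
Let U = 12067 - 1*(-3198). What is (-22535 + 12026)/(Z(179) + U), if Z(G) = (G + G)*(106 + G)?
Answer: -10509/117295 ≈ -0.089595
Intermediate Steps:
U = 15265 (U = 12067 + 3198 = 15265)
Z(G) = 2*G*(106 + G) (Z(G) = (2*G)*(106 + G) = 2*G*(106 + G))
(-22535 + 12026)/(Z(179) + U) = (-22535 + 12026)/(2*179*(106 + 179) + 15265) = -10509/(2*179*285 + 15265) = -10509/(102030 + 15265) = -10509/117295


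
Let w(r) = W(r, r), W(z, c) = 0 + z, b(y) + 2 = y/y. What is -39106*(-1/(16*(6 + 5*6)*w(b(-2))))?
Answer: -19553/288 ≈ -67.892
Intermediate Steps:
b(y) = -1 (b(y) = -2 + y/y = -2 + 1 = -1)
W(z, c) = z
w(r) = r
-39106*(-1/(16*(6 + 5*6)*w(b(-2)))) = -39106*1/(16*(6 + 5*6)) = -39106*1/(16*(6 + 30)) = -39106/((36*(-1))*(-16)) = -39106/((-36*(-16))) = -39106/576 = -39106*1/576 = -19553/288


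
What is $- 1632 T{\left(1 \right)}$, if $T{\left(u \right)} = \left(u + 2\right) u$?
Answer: $-4896$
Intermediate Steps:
$T{\left(u \right)} = u \left(2 + u\right)$ ($T{\left(u \right)} = \left(2 + u\right) u = u \left(2 + u\right)$)
$- 1632 T{\left(1 \right)} = - 1632 \cdot 1 \left(2 + 1\right) = - 1632 \cdot 1 \cdot 3 = \left(-1632\right) 3 = -4896$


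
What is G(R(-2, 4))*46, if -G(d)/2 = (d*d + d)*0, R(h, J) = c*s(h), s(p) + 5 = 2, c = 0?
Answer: 0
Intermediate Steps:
s(p) = -3 (s(p) = -5 + 2 = -3)
R(h, J) = 0 (R(h, J) = 0*(-3) = 0)
G(d) = 0 (G(d) = -2*(d*d + d)*0 = -2*(d**2 + d)*0 = -2*(d + d**2)*0 = -2*0 = 0)
G(R(-2, 4))*46 = 0*46 = 0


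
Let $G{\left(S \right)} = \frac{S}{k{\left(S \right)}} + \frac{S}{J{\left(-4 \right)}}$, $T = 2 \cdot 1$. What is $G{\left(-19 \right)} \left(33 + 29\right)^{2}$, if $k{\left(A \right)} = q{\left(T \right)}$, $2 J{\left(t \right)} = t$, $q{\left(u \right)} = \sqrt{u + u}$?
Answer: $0$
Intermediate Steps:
$T = 2$
$q{\left(u \right)} = \sqrt{2} \sqrt{u}$ ($q{\left(u \right)} = \sqrt{2 u} = \sqrt{2} \sqrt{u}$)
$J{\left(t \right)} = \frac{t}{2}$
$k{\left(A \right)} = 2$ ($k{\left(A \right)} = \sqrt{2} \sqrt{2} = 2$)
$G{\left(S \right)} = 0$ ($G{\left(S \right)} = \frac{S}{2} + \frac{S}{\frac{1}{2} \left(-4\right)} = S \frac{1}{2} + \frac{S}{-2} = \frac{S}{2} + S \left(- \frac{1}{2}\right) = \frac{S}{2} - \frac{S}{2} = 0$)
$G{\left(-19 \right)} \left(33 + 29\right)^{2} = 0 \left(33 + 29\right)^{2} = 0 \cdot 62^{2} = 0 \cdot 3844 = 0$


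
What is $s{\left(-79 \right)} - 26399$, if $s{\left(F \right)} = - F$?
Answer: $-26320$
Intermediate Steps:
$s{\left(-79 \right)} - 26399 = \left(-1\right) \left(-79\right) - 26399 = 79 - 26399 = -26320$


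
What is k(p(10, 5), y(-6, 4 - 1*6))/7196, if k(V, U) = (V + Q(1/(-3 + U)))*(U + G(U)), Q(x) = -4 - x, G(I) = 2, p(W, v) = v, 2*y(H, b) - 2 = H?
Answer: 0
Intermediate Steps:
y(H, b) = 1 + H/2
k(V, U) = (2 + U)*(-4 + V - 1/(-3 + U)) (k(V, U) = (V + (-4 - 1/(-3 + U)))*(U + 2) = (-4 + V - 1/(-3 + U))*(2 + U) = (2 + U)*(-4 + V - 1/(-3 + U)))
k(p(10, 5), y(-6, 4 - 1*6))/7196 = ((22 - 8*(1 + (1/2)*(-6)) - (1 + (1/2)*(-6))*(-11 + 4*(1 + (1/2)*(-6))) + 5*(-3 + (1 + (1/2)*(-6)))*(2 + (1 + (1/2)*(-6))))/(-3 + (1 + (1/2)*(-6))))/7196 = ((22 - 8*(1 - 3) - (1 - 3)*(-11 + 4*(1 - 3)) + 5*(-3 + (1 - 3))*(2 + (1 - 3)))/(-3 + (1 - 3)))*(1/7196) = ((22 - 8*(-2) - 1*(-2)*(-11 + 4*(-2)) + 5*(-3 - 2)*(2 - 2))/(-3 - 2))*(1/7196) = ((22 + 16 - 1*(-2)*(-11 - 8) + 5*(-5)*0)/(-5))*(1/7196) = -(22 + 16 - 1*(-2)*(-19) + 0)/5*(1/7196) = -(22 + 16 - 38 + 0)/5*(1/7196) = -1/5*0*(1/7196) = 0*(1/7196) = 0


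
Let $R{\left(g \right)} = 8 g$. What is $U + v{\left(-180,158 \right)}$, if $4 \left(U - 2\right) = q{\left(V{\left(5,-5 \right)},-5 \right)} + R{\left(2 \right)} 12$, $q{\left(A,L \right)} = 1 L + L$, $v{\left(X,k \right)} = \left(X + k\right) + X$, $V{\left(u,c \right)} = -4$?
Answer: $- \frac{309}{2} \approx -154.5$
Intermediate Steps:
$v{\left(X,k \right)} = k + 2 X$
$q{\left(A,L \right)} = 2 L$ ($q{\left(A,L \right)} = L + L = 2 L$)
$U = \frac{95}{2}$ ($U = 2 + \frac{2 \left(-5\right) + 8 \cdot 2 \cdot 12}{4} = 2 + \frac{-10 + 16 \cdot 12}{4} = 2 + \frac{-10 + 192}{4} = 2 + \frac{1}{4} \cdot 182 = 2 + \frac{91}{2} = \frac{95}{2} \approx 47.5$)
$U + v{\left(-180,158 \right)} = \frac{95}{2} + \left(158 + 2 \left(-180\right)\right) = \frac{95}{2} + \left(158 - 360\right) = \frac{95}{2} - 202 = - \frac{309}{2}$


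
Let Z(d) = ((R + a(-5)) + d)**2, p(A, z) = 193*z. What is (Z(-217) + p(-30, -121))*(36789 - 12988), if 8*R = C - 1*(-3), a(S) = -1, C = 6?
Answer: 36073581033/64 ≈ 5.6365e+8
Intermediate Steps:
R = 9/8 (R = (6 - 1*(-3))/8 = (6 + 3)/8 = (1/8)*9 = 9/8 ≈ 1.1250)
Z(d) = (1/8 + d)**2 (Z(d) = ((9/8 - 1) + d)**2 = (1/8 + d)**2)
(Z(-217) + p(-30, -121))*(36789 - 12988) = ((1 + 8*(-217))**2/64 + 193*(-121))*(36789 - 12988) = ((1 - 1736)**2/64 - 23353)*23801 = ((1/64)*(-1735)**2 - 23353)*23801 = ((1/64)*3010225 - 23353)*23801 = (3010225/64 - 23353)*23801 = (1515633/64)*23801 = 36073581033/64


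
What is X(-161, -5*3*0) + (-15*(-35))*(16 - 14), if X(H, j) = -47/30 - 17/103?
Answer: 3239149/3090 ≈ 1048.3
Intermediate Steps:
X(H, j) = -5351/3090 (X(H, j) = -47*1/30 - 17*1/103 = -47/30 - 17/103 = -5351/3090)
X(-161, -5*3*0) + (-15*(-35))*(16 - 14) = -5351/3090 + (-15*(-35))*(16 - 14) = -5351/3090 + 525*2 = -5351/3090 + 1050 = 3239149/3090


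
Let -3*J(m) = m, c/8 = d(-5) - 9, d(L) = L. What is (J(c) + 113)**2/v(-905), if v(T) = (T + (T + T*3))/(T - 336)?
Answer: 252420641/40725 ≈ 6198.2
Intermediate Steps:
v(T) = 5*T/(-336 + T) (v(T) = (T + (T + 3*T))/(-336 + T) = (T + 4*T)/(-336 + T) = (5*T)/(-336 + T) = 5*T/(-336 + T))
c = -112 (c = 8*(-5 - 9) = 8*(-14) = -112)
J(m) = -m/3
(J(c) + 113)**2/v(-905) = (-1/3*(-112) + 113)**2/((5*(-905)/(-336 - 905))) = (112/3 + 113)**2/((5*(-905)/(-1241))) = (451/3)**2/((5*(-905)*(-1/1241))) = 203401/(9*(4525/1241)) = (203401/9)*(1241/4525) = 252420641/40725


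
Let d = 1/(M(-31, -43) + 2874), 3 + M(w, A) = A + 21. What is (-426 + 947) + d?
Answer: 1484330/2849 ≈ 521.00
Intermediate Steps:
M(w, A) = 18 + A (M(w, A) = -3 + (A + 21) = -3 + (21 + A) = 18 + A)
d = 1/2849 (d = 1/((18 - 43) + 2874) = 1/(-25 + 2874) = 1/2849 ≈ 0.00035100)
(-426 + 947) + d = (-426 + 947) + 1/2849 = 521 + 1/2849 = 1484330/2849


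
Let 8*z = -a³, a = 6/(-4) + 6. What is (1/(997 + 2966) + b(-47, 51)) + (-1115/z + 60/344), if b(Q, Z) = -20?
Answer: 6465014713/82818774 ≈ 78.062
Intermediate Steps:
a = 9/2 (a = 6*(-¼) + 6 = -3/2 + 6 = 9/2 ≈ 4.5000)
z = -729/64 (z = (-(9/2)³)/8 = (-1*729/8)/8 = (⅛)*(-729/8) = -729/64 ≈ -11.391)
(1/(997 + 2966) + b(-47, 51)) + (-1115/z + 60/344) = (1/(997 + 2966) - 20) + (-1115/(-729/64) + 60/344) = (1/3963 - 20) + (-1115*(-64/729) + 60*(1/344)) = (1/3963 - 20) + (71360/729 + 15/86) = -79259/3963 + 6147895/62694 = 6465014713/82818774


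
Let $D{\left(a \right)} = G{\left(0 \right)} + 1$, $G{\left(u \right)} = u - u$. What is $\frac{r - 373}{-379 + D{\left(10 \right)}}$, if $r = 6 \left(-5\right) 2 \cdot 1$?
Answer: $\frac{433}{378} \approx 1.1455$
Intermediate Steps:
$G{\left(u \right)} = 0$
$D{\left(a \right)} = 1$ ($D{\left(a \right)} = 0 + 1 = 1$)
$r = -60$ ($r = \left(-30\right) 2 = -60$)
$\frac{r - 373}{-379 + D{\left(10 \right)}} = \frac{-60 - 373}{-379 + 1} = - \frac{433}{-378} = \left(-433\right) \left(- \frac{1}{378}\right) = \frac{433}{378}$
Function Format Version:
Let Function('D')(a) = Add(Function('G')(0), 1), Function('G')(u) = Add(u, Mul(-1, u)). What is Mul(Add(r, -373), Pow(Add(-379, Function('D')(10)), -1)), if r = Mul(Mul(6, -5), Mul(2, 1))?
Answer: Rational(433, 378) ≈ 1.1455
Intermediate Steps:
Function('G')(u) = 0
Function('D')(a) = 1 (Function('D')(a) = Add(0, 1) = 1)
r = -60 (r = Mul(-30, 2) = -60)
Mul(Add(r, -373), Pow(Add(-379, Function('D')(10)), -1)) = Mul(Add(-60, -373), Pow(Add(-379, 1), -1)) = Mul(-433, Pow(-378, -1)) = Mul(-433, Rational(-1, 378)) = Rational(433, 378)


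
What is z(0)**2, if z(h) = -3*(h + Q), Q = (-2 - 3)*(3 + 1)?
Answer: 3600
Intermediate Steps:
Q = -20 (Q = -5*4 = -20)
z(h) = 60 - 3*h (z(h) = -3*(h - 20) = -3*(-20 + h) = 60 - 3*h)
z(0)**2 = (60 - 3*0)**2 = (60 + 0)**2 = 60**2 = 3600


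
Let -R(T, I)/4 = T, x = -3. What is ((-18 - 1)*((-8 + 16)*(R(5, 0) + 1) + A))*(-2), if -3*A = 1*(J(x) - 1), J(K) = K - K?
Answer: -17290/3 ≈ -5763.3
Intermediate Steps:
J(K) = 0
R(T, I) = -4*T
A = ⅓ (A = -(0 - 1)/3 = -(-1)/3 = -⅓*(-1) = ⅓ ≈ 0.33333)
((-18 - 1)*((-8 + 16)*(R(5, 0) + 1) + A))*(-2) = ((-18 - 1)*((-8 + 16)*(-4*5 + 1) + ⅓))*(-2) = -19*(8*(-20 + 1) + ⅓)*(-2) = -19*(8*(-19) + ⅓)*(-2) = -19*(-152 + ⅓)*(-2) = -19*(-455/3)*(-2) = (8645/3)*(-2) = -17290/3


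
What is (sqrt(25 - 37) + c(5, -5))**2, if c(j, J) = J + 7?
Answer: -8 + 8*I*sqrt(3) ≈ -8.0 + 13.856*I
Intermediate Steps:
c(j, J) = 7 + J
(sqrt(25 - 37) + c(5, -5))**2 = (sqrt(25 - 37) + (7 - 5))**2 = (sqrt(-12) + 2)**2 = (2*I*sqrt(3) + 2)**2 = (2 + 2*I*sqrt(3))**2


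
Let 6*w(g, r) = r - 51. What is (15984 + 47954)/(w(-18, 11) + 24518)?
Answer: 95907/36767 ≈ 2.6085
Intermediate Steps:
w(g, r) = -17/2 + r/6 (w(g, r) = (r - 51)/6 = (-51 + r)/6 = -17/2 + r/6)
(15984 + 47954)/(w(-18, 11) + 24518) = (15984 + 47954)/((-17/2 + (1/6)*11) + 24518) = 63938/((-17/2 + 11/6) + 24518) = 63938/(-20/3 + 24518) = 63938/(73534/3) = 63938*(3/73534) = 95907/36767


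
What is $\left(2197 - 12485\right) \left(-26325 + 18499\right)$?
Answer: $80513888$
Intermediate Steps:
$\left(2197 - 12485\right) \left(-26325 + 18499\right) = \left(-10288\right) \left(-7826\right) = 80513888$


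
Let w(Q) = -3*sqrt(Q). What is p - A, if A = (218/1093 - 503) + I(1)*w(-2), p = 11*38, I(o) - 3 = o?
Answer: 1006435/1093 + 12*I*sqrt(2) ≈ 920.8 + 16.971*I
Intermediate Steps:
I(o) = 3 + o
p = 418
A = -549561/1093 - 12*I*sqrt(2) (A = (218/1093 - 503) + (3 + 1)*(-3*I*sqrt(2)) = (218*(1/1093) - 503) + 4*(-3*I*sqrt(2)) = (218/1093 - 503) + 4*(-3*I*sqrt(2)) = -549561/1093 - 12*I*sqrt(2) ≈ -502.8 - 16.971*I)
p - A = 418 - (-549561/1093 - 12*I*sqrt(2)) = 418 + (549561/1093 + 12*I*sqrt(2)) = 1006435/1093 + 12*I*sqrt(2)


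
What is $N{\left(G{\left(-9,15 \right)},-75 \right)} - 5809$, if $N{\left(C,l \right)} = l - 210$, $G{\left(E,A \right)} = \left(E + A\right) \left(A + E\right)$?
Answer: $-6094$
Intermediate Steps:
$G{\left(E,A \right)} = \left(A + E\right)^{2}$ ($G{\left(E,A \right)} = \left(A + E\right) \left(A + E\right) = \left(A + E\right)^{2}$)
$N{\left(C,l \right)} = -210 + l$
$N{\left(G{\left(-9,15 \right)},-75 \right)} - 5809 = \left(-210 - 75\right) - 5809 = -285 - 5809 = -6094$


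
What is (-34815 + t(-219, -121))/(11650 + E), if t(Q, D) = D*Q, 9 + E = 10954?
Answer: -8316/22595 ≈ -0.36805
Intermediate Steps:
E = 10945 (E = -9 + 10954 = 10945)
(-34815 + t(-219, -121))/(11650 + E) = (-34815 - 121*(-219))/(11650 + 10945) = (-34815 + 26499)/22595 = -8316*1/22595 = -8316/22595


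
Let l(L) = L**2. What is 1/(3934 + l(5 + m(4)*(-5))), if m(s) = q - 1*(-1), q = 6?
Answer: 1/4834 ≈ 0.00020687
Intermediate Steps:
m(s) = 7 (m(s) = 6 - 1*(-1) = 6 + 1 = 7)
1/(3934 + l(5 + m(4)*(-5))) = 1/(3934 + (5 + 7*(-5))**2) = 1/(3934 + (5 - 35)**2) = 1/(3934 + (-30)**2) = 1/(3934 + 900) = 1/4834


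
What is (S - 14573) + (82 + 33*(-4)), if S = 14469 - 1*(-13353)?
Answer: 13199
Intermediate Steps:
S = 27822 (S = 14469 + 13353 = 27822)
(S - 14573) + (82 + 33*(-4)) = (27822 - 14573) + (82 + 33*(-4)) = 13249 + (82 - 132) = 13249 - 50 = 13199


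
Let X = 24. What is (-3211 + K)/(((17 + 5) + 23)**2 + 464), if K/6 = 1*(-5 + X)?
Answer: -163/131 ≈ -1.2443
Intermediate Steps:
K = 114 (K = 6*(1*(-5 + 24)) = 6*(1*19) = 6*19 = 114)
(-3211 + K)/(((17 + 5) + 23)**2 + 464) = (-3211 + 114)/(((17 + 5) + 23)**2 + 464) = -3097/((22 + 23)**2 + 464) = -3097/(45**2 + 464) = -3097/(2025 + 464) = -3097/2489 = -3097*1/2489 = -163/131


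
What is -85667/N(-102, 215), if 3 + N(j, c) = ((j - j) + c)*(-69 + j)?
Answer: 85667/36768 ≈ 2.3299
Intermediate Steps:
N(j, c) = -3 + c*(-69 + j) (N(j, c) = -3 + ((j - j) + c)*(-69 + j) = -3 + (0 + c)*(-69 + j) = -3 + c*(-69 + j))
-85667/N(-102, 215) = -85667/(-3 - 69*215 + 215*(-102)) = -85667/(-3 - 14835 - 21930) = -85667/(-36768) = -85667*(-1/36768) = 85667/36768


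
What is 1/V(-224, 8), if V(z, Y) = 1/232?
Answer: 232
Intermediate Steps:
V(z, Y) = 1/232
1/V(-224, 8) = 1/(1/232) = 232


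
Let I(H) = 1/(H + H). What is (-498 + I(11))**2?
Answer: 120012025/484 ≈ 2.4796e+5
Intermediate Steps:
I(H) = 1/(2*H)
(-498 + I(11))**2 = (-498 + (1/2)/11)**2 = (-498 + (1/2)*(1/11))**2 = (-498 + 1/22)**2 = (-10955/22)**2 = 120012025/484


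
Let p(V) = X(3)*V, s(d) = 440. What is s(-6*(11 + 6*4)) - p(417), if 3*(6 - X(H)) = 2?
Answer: -1784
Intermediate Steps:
X(H) = 16/3 (X(H) = 6 - ⅓*2 = 6 - ⅔ = 16/3)
p(V) = 16*V/3
s(-6*(11 + 6*4)) - p(417) = 440 - 16*417/3 = 440 - 1*2224 = 440 - 2224 = -1784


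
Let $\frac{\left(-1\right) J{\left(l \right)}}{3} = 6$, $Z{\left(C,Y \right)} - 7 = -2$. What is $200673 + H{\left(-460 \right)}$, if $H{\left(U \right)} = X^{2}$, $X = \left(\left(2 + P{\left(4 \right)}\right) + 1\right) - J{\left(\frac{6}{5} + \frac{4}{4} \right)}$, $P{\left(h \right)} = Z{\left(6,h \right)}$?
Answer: $201349$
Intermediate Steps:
$Z{\left(C,Y \right)} = 5$ ($Z{\left(C,Y \right)} = 7 - 2 = 5$)
$P{\left(h \right)} = 5$
$J{\left(l \right)} = -18$ ($J{\left(l \right)} = \left(-3\right) 6 = -18$)
$X = 26$ ($X = \left(\left(2 + 5\right) + 1\right) - -18 = \left(7 + 1\right) + 18 = 8 + 18 = 26$)
$H{\left(U \right)} = 676$ ($H{\left(U \right)} = 26^{2} = 676$)
$200673 + H{\left(-460 \right)} = 200673 + 676 = 201349$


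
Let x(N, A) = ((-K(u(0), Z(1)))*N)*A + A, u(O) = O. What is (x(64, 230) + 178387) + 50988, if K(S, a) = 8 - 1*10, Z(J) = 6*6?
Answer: 259045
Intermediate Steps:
Z(J) = 36
K(S, a) = -2 (K(S, a) = 8 - 10 = -2)
x(N, A) = A + 2*A*N (x(N, A) = ((-1*(-2))*N)*A + A = (2*N)*A + A = 2*A*N + A = A + 2*A*N)
(x(64, 230) + 178387) + 50988 = (230*(1 + 2*64) + 178387) + 50988 = (230*(1 + 128) + 178387) + 50988 = (230*129 + 178387) + 50988 = (29670 + 178387) + 50988 = 208057 + 50988 = 259045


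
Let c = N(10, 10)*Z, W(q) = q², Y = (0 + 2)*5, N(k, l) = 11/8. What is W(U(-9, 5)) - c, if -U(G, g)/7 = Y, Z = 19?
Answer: 38991/8 ≈ 4873.9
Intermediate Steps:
N(k, l) = 11/8 (N(k, l) = 11*(⅛) = 11/8)
Y = 10 (Y = 2*5 = 10)
U(G, g) = -70 (U(G, g) = -7*10 = -70)
c = 209/8 (c = (11/8)*19 = 209/8 ≈ 26.125)
W(U(-9, 5)) - c = (-70)² - 1*209/8 = 4900 - 209/8 = 38991/8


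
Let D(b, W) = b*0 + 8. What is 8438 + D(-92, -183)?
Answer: 8446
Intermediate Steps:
D(b, W) = 8 (D(b, W) = 0 + 8 = 8)
8438 + D(-92, -183) = 8438 + 8 = 8446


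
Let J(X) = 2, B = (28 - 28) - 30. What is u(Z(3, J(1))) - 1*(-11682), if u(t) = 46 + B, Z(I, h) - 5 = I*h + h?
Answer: 11698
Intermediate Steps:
B = -30 (B = 0 - 30 = -30)
Z(I, h) = 5 + h + I*h (Z(I, h) = 5 + (I*h + h) = 5 + (h + I*h) = 5 + h + I*h)
u(t) = 16 (u(t) = 46 - 30 = 16)
u(Z(3, J(1))) - 1*(-11682) = 16 - 1*(-11682) = 16 + 11682 = 11698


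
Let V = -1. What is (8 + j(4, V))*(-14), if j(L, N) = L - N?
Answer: -182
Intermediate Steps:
(8 + j(4, V))*(-14) = (8 + (4 - 1*(-1)))*(-14) = (8 + (4 + 1))*(-14) = (8 + 5)*(-14) = 13*(-14) = -182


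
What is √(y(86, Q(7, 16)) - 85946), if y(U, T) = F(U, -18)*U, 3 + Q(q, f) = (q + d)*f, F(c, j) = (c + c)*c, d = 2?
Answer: √1186166 ≈ 1089.1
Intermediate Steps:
F(c, j) = 2*c² (F(c, j) = (2*c)*c = 2*c²)
Q(q, f) = -3 + f*(2 + q) (Q(q, f) = -3 + (q + 2)*f = -3 + (2 + q)*f = -3 + f*(2 + q))
y(U, T) = 2*U³ (y(U, T) = (2*U²)*U = 2*U³)
√(y(86, Q(7, 16)) - 85946) = √(2*86³ - 85946) = √(2*636056 - 85946) = √(1272112 - 85946) = √1186166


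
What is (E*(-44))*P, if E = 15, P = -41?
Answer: 27060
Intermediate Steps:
(E*(-44))*P = (15*(-44))*(-41) = -660*(-41) = 27060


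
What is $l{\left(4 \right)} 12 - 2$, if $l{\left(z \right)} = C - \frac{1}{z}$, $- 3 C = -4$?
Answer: $11$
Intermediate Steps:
$C = \frac{4}{3}$ ($C = \left(- \frac{1}{3}\right) \left(-4\right) = \frac{4}{3} \approx 1.3333$)
$l{\left(z \right)} = \frac{4}{3} - \frac{1}{z}$
$l{\left(4 \right)} 12 - 2 = \left(\frac{4}{3} - \frac{1}{4}\right) 12 - 2 = \frac{13}{12} \cdot 12 - 2 = 13 - 2 = 11$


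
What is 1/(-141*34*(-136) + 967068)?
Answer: 1/1619052 ≈ 6.1765e-7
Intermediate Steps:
1/(-141*34*(-136) + 967068) = 1/(-4794*(-136) + 967068) = 1/(651984 + 967068) = 1/1619052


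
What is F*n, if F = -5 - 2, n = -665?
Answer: 4655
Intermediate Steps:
F = -7
F*n = -7*(-665) = 4655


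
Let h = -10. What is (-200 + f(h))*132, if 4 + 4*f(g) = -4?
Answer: -26664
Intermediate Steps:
f(g) = -2 (f(g) = -1 + (1/4)*(-4) = -1 - 1 = -2)
(-200 + f(h))*132 = (-200 - 2)*132 = -202*132 = -26664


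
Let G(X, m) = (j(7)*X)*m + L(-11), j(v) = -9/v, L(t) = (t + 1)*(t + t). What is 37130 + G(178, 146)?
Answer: 27558/7 ≈ 3936.9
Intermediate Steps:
L(t) = 2*t*(1 + t) (L(t) = (1 + t)*(2*t) = 2*t*(1 + t))
G(X, m) = 220 - 9*X*m/7 (G(X, m) = ((-9/7)*X)*m + 2*(-11)*(1 - 11) = ((-9*⅐)*X)*m + 2*(-11)*(-10) = (-9*X/7)*m + 220 = -9*X*m/7 + 220 = 220 - 9*X*m/7)
37130 + G(178, 146) = 37130 + (220 - 9/7*178*146) = 37130 + (220 - 233892/7) = 37130 - 232352/7 = 27558/7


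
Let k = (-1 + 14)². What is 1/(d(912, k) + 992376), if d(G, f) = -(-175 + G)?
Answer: 1/991639 ≈ 1.0084e-6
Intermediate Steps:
k = 169 (k = 13² = 169)
d(G, f) = 175 - G
1/(d(912, k) + 992376) = 1/((175 - 1*912) + 992376) = 1/((175 - 912) + 992376) = 1/(-737 + 992376) = 1/991639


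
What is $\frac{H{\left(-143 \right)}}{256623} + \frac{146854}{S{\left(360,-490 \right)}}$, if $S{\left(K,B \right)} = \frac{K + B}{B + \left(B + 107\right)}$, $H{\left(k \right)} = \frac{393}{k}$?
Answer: $\frac{60316625523566}{61161815} \approx 9.8618 \cdot 10^{5}$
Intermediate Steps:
$S{\left(K,B \right)} = \frac{B + K}{107 + 2 B}$ ($S{\left(K,B \right)} = \frac{B + K}{B + \left(107 + B\right)} = \frac{B + K}{107 + 2 B}$)
$\frac{H{\left(-143 \right)}}{256623} + \frac{146854}{S{\left(360,-490 \right)}} = \frac{393 \frac{1}{-143}}{256623} + \frac{146854}{\frac{1}{107 + 2 \left(-490\right)} \left(-490 + 360\right)} = 393 \left(- \frac{1}{143}\right) \frac{1}{256623} + \frac{146854}{\frac{1}{107 - 980} \left(-130\right)} = \left(- \frac{393}{143}\right) \frac{1}{256623} + \frac{146854}{\frac{1}{-873} \left(-130\right)} = - \frac{131}{12232363} + \frac{146854}{\left(- \frac{1}{873}\right) \left(-130\right)} = - \frac{131}{12232363} + \frac{146854}{\frac{130}{873}} = - \frac{131}{12232363} + 146854 \cdot \frac{873}{130} = - \frac{131}{12232363} + \frac{64101771}{65} = \frac{60316625523566}{61161815}$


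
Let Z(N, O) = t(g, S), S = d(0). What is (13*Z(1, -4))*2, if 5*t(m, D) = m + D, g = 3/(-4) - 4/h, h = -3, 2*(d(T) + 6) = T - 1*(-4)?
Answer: -533/30 ≈ -17.767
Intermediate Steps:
d(T) = -4 + T/2 (d(T) = -6 + (T - 1*(-4))/2 = -6 + (T + 4)/2 = -6 + (4 + T)/2 = -6 + (2 + T/2) = -4 + T/2)
S = -4 (S = -4 + (½)*0 = -4 + 0 = -4)
g = 7/12 (g = 3/(-4) - 4/(-3) = 3*(-¼) - 4*(-⅓) = -¾ + 4/3 = 7/12 ≈ 0.58333)
t(m, D) = D/5 + m/5 (t(m, D) = (m + D)/5 = (D + m)/5 = D/5 + m/5)
Z(N, O) = -41/60 (Z(N, O) = (⅕)*(-4) + (⅕)*(7/12) = -⅘ + 7/60 = -41/60)
(13*Z(1, -4))*2 = (13*(-41/60))*2 = -533/60*2 = -533/30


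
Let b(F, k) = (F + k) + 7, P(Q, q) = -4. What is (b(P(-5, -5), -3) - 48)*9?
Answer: -432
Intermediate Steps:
b(F, k) = 7 + F + k
(b(P(-5, -5), -3) - 48)*9 = ((7 - 4 - 3) - 48)*9 = (0 - 48)*9 = -48*9 = -432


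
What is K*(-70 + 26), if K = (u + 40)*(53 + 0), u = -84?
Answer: 102608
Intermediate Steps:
K = -2332 (K = (-84 + 40)*(53 + 0) = -44*53 = -2332)
K*(-70 + 26) = -2332*(-70 + 26) = -2332*(-44) = 102608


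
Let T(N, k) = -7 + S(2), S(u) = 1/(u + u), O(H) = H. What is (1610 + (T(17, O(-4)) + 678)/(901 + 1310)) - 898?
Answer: 2099871/2948 ≈ 712.30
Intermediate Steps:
S(u) = 1/(2*u)
T(N, k) = -27/4 (T(N, k) = -7 + (1/2)/2 = -7 + (1/2)*(1/2) = -7 + 1/4 = -27/4)
(1610 + (T(17, O(-4)) + 678)/(901 + 1310)) - 898 = (1610 + (-27/4 + 678)/(901 + 1310)) - 898 = (1610 + (2685/4)/2211) - 898 = (1610 + (2685/4)*(1/2211)) - 898 = (1610 + 895/2948) - 898 = 4747175/2948 - 898 = 2099871/2948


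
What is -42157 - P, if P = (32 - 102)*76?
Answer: -36837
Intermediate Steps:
P = -5320 (P = -70*76 = -5320)
-42157 - P = -42157 - 1*(-5320) = -42157 + 5320 = -36837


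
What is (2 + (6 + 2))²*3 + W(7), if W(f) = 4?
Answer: 304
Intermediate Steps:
(2 + (6 + 2))²*3 + W(7) = (2 + (6 + 2))²*3 + 4 = (2 + 8)²*3 + 4 = 10²*3 + 4 = 100*3 + 4 = 300 + 4 = 304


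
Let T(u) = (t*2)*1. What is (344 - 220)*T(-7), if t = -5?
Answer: -1240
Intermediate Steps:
T(u) = -10 (T(u) = -5*2*1 = -10*1 = -10)
(344 - 220)*T(-7) = (344 - 220)*(-10) = 124*(-10) = -1240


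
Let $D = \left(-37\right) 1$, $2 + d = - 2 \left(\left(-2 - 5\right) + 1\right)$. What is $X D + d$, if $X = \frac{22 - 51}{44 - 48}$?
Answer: $- \frac{1033}{4} \approx -258.25$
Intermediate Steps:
$d = 10$ ($d = -2 - 2 \left(\left(-2 - 5\right) + 1\right) = -2 - 2 \left(-7 + 1\right) = -2 - -12 = -2 + 12 = 10$)
$D = -37$
$X = \frac{29}{4}$ ($X = - \frac{29}{-4} = \left(-29\right) \left(- \frac{1}{4}\right) = \frac{29}{4} \approx 7.25$)
$X D + d = \frac{29}{4} \left(-37\right) + 10 = - \frac{1073}{4} + 10 = - \frac{1033}{4}$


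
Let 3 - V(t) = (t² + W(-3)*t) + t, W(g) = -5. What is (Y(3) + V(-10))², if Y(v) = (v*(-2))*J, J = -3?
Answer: 14161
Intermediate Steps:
Y(v) = 6*v (Y(v) = (v*(-2))*(-3) = -2*v*(-3) = 6*v)
V(t) = 3 - t² + 4*t (V(t) = 3 - ((t² - 5*t) + t) = 3 - (t² - 4*t) = 3 + (-t² + 4*t) = 3 - t² + 4*t)
(Y(3) + V(-10))² = (6*3 + (3 - 1*(-10)² + 4*(-10)))² = (18 + (3 - 1*100 - 40))² = (18 + (3 - 100 - 40))² = (18 - 137)² = (-119)² = 14161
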